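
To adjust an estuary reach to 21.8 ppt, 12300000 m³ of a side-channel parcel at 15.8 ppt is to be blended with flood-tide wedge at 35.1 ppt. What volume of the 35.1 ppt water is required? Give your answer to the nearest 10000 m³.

Salt balance: 12,300,000×15.8 + V×35.1 = (12,300,000+V)×21.8
194,340,000 + 35.1V = 268,140,000 + 21.8V
73,800,000 = 13.3V
V = 5,548,872.18 m³

5550000 m³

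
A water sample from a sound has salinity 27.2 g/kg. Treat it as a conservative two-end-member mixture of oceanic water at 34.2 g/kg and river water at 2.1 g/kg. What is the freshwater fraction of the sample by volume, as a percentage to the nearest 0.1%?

21.8%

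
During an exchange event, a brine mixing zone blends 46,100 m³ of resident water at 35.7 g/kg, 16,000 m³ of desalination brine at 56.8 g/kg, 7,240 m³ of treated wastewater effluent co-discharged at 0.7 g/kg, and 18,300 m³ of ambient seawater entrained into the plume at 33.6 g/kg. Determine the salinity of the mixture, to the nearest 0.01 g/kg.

By conservation of dissolved salt,
salt = 46,100×35.7 + 16,000×56.8 + 7,240×0.7 + 18,300×33.6 = 1,645,770 + 908,800 + 5,068 + 614,880 = 3,174,518
volume = 46,100 + 16,000 + 7,240 + 18,300 = 87,640 m³
S = 3,174,518 / 87,640 = 36.2223 g/kg

36.22 g/kg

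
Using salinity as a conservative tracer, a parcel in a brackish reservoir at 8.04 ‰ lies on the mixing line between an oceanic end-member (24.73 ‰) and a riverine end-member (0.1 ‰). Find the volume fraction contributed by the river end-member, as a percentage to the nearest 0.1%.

Let f be the freshwater fraction. Salt balance per unit volume:
f×0.1 + (1−f)×24.73 = 8.04
f = (24.73 − 8.04) / (24.73 − 0.1) = 16.69/24.63 = 0.6776

67.8%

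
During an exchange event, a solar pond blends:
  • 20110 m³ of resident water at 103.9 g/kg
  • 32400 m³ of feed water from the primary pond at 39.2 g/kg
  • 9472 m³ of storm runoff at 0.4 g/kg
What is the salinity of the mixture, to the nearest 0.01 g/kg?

Total salt / total volume:
salt = 20,110×103.9 + 32,400×39.2 + 9,472×0.4 = 2,089,429 + 1,270,080 + 3,788.8 = 3,363,297.8
volume = 20,110 + 32,400 + 9,472 = 61,982 m³
S = 3,363,297.8 / 61,982 = 54.2625 g/kg

54.26 g/kg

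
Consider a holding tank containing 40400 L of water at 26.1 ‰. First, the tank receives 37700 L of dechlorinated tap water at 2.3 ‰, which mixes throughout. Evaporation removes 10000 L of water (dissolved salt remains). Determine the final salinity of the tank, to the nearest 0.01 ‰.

16.76 ‰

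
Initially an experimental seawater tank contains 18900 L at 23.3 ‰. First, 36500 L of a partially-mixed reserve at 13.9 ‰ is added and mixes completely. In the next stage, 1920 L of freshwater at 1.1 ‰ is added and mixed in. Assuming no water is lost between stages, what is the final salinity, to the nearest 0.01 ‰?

Weighted by volume,
Initial salt = 18,900×23.3 = 440,370
After stage 1: salt = 440,370 + 36,500×13.9 = 947,720; volume = 55,400 L; S = 17.107 ‰
After stage 2: salt = 947,720 + 1,920×1.1 = 949,832; volume = 57,320 L
S = 949,832 / 57,320 = 16.5707 ‰

16.57 ‰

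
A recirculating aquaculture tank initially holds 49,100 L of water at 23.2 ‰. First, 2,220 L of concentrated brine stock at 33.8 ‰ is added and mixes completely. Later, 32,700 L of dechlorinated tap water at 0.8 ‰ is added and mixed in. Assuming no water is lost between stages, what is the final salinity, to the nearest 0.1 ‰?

By conservation of dissolved salt,
Initial salt = 49,100×23.2 = 1,139,120
After stage 1: salt = 1,139,120 + 2,220×33.8 = 1,214,156; volume = 51,320 L; S = 23.659 ‰
After stage 2: salt = 1,214,156 + 32,700×0.8 = 1,240,316; volume = 84,020 L
S = 1,240,316 / 84,020 = 14.7622 ‰

14.8 ‰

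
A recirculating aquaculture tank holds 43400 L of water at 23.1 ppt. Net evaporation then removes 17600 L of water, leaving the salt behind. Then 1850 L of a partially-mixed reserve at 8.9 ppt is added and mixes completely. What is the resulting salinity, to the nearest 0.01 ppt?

After evaporation: salt = 43,400×23.1 = 1,002,540; volume = 43,400 − 17,600 = 25,800 L
After mixing: salt = 1,002,540 + 1,850×8.9 = 1,019,005; volume = 25,800 + 1,850 = 27,650 L
S = 1,019,005 / 27,650 = 36.8537 ppt

36.85 ppt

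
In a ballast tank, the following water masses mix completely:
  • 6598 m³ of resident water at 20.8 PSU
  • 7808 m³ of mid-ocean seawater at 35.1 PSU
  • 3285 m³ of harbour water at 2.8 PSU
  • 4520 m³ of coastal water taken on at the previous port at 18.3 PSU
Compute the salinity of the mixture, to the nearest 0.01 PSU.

By conservation of dissolved salt,
salt = 6,598×20.8 + 7,808×35.1 + 3,285×2.8 + 4,520×18.3 = 137,238.4 + 274,060.8 + 9,198 + 82,716 = 503,213.2
volume = 6,598 + 7,808 + 3,285 + 4,520 = 22,211 m³
S = 503,213.2 / 22,211 = 22.656 PSU

22.66 PSU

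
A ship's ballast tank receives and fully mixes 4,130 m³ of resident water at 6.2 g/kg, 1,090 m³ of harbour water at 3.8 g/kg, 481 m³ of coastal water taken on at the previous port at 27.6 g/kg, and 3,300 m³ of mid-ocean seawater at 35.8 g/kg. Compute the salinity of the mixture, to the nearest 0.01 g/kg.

By conservation of dissolved salt,
salt = 4,130×6.2 + 1,090×3.8 + 481×27.6 + 3,300×35.8 = 25,606 + 4,142 + 13,275.6 + 118,140 = 161,163.6
volume = 4,130 + 1,090 + 481 + 3,300 = 9,001 m³
S = 161,163.6 / 9,001 = 17.9051 g/kg

17.91 g/kg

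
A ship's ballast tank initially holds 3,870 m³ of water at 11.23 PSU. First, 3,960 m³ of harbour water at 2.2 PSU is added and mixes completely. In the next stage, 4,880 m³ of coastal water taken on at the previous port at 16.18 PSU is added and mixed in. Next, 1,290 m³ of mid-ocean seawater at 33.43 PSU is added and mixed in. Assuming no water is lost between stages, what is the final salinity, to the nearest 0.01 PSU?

12.45 PSU

Weighted by volume,
Initial salt = 3,870×11.23 = 43,460.1
After stage 1: salt = 43,460.1 + 3,960×2.2 = 52,172.1; volume = 7,830 m³; S = 6.663 PSU
After stage 2: salt = 52,172.1 + 4,880×16.18 = 131,130.5; volume = 12,710 m³; S = 10.317 PSU
After stage 3: salt = 131,130.5 + 1,290×33.43 = 174,255.2; volume = 14,000 m³
S = 174,255.2 / 14,000 = 12.4468 PSU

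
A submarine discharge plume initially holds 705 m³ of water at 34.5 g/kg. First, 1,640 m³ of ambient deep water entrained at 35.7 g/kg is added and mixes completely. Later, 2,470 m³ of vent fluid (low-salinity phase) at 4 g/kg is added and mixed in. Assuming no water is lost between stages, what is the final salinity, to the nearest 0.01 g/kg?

Conserving salt mass:
Initial salt = 705×34.5 = 24,322.5
After stage 1: salt = 24,322.5 + 1,640×35.7 = 82,870.5; volume = 2,345 m³; S = 35.339 g/kg
After stage 2: salt = 82,870.5 + 2,470×4 = 92,750.5; volume = 4,815 m³
S = 92,750.5 / 4,815 = 19.2628 g/kg

19.26 g/kg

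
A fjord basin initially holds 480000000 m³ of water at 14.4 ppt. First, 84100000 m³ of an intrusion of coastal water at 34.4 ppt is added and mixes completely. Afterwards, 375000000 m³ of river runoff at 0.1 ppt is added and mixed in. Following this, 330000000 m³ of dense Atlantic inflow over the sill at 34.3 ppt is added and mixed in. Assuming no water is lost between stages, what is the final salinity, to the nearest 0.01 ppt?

16.67 ppt

Mass of salt is conserved:
Initial salt = 480,000,000×14.4 = 6,912,000,000
After stage 1: salt = 6,912,000,000 + 84,100,000×34.4 = 9,805,040,000; volume = 564,100,000 m³; S = 17.382 ppt
After stage 2: salt = 9,805,040,000 + 375,000,000×0.1 = 9,842,540,000; volume = 939,100,000 m³; S = 10.481 ppt
After stage 3: salt = 9,842,540,000 + 330,000,000×34.3 = 21,161,540,000; volume = 1,269,100,000 m³
S = 21,161,540,000 / 1,269,100,000 = 16.6744 ppt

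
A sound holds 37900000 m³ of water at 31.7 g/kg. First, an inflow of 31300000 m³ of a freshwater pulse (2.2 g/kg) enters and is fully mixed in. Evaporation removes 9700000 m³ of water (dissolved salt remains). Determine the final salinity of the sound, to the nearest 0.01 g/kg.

21.35 g/kg

After mixing: salt = 37,900,000×31.7 + 31,300,000×2.2 = 1,270,290,000; volume = 69,200,000 m³
After evaporation: salt unchanged = 1,270,290,000; volume = 69,200,000 − 9,700,000 = 59,500,000 m³
S = 1,270,290,000 / 59,500,000 = 21.3494 g/kg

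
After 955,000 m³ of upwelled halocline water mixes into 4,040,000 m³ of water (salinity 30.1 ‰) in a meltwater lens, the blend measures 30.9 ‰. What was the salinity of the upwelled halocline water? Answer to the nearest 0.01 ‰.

34.28 ‰

Salt balance: 4,040,000×30.1 + 955,000×S = 4,995,000×30.9
121,604,000 + 955,000·S = 154,345,500
S = (154,345,500 − 121,604,000) / 955,000 = 34.2843 ‰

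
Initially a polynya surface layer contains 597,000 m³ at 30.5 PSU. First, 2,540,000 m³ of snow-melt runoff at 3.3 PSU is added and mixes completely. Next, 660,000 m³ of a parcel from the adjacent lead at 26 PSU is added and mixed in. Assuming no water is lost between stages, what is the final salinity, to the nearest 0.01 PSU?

Mass of salt is conserved:
Initial salt = 597,000×30.5 = 18,208,500
After stage 1: salt = 18,208,500 + 2,540,000×3.3 = 26,590,500; volume = 3,137,000 m³; S = 8.476 PSU
After stage 2: salt = 26,590,500 + 660,000×26 = 43,750,500; volume = 3,797,000 m³
S = 43,750,500 / 3,797,000 = 11.5224 PSU

11.52 PSU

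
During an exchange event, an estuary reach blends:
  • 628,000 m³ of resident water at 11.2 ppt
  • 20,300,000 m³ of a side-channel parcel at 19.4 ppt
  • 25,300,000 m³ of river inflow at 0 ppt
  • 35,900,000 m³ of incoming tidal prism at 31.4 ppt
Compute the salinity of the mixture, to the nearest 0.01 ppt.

Weighted by volume,
salt = 628,000×11.2 + 20,300,000×19.4 + 25,300,000×0 + 35,900,000×31.4 = 7,033,600 + 393,820,000 + 0 + 1,127,260,000 = 1,528,113,600
volume = 628,000 + 20,300,000 + 25,300,000 + 35,900,000 = 82,128,000 m³
S = 1,528,113,600 / 82,128,000 = 18.6065 ppt

18.61 ppt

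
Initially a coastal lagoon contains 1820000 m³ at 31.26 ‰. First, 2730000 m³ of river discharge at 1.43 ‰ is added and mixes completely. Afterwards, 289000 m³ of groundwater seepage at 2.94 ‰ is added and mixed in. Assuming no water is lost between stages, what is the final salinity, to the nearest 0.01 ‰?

Conserving salt mass:
Initial salt = 1,820,000×31.26 = 56,893,200
After stage 1: salt = 56,893,200 + 2,730,000×1.43 = 60,797,100; volume = 4,550,000 m³; S = 13.362 ‰
After stage 2: salt = 60,797,100 + 289,000×2.94 = 61,646,760; volume = 4,839,000 m³
S = 61,646,760 / 4,839,000 = 12.7396 ‰

12.74 ‰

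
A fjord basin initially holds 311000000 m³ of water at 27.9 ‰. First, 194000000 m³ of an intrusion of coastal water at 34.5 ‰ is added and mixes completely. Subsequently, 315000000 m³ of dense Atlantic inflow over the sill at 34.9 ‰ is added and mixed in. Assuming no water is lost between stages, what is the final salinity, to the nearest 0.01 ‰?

32.15 ‰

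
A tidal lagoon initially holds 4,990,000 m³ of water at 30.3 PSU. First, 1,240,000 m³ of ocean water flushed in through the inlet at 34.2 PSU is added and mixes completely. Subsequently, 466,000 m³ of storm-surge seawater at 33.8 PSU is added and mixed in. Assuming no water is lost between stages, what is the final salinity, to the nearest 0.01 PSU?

31.27 PSU

Total salt / total volume:
Initial salt = 4,990,000×30.3 = 151,197,000
After stage 1: salt = 151,197,000 + 1,240,000×34.2 = 193,605,000; volume = 6,230,000 m³; S = 31.076 PSU
After stage 2: salt = 193,605,000 + 466,000×33.8 = 209,355,800; volume = 6,696,000 m³
S = 209,355,800 / 6,696,000 = 31.2658 PSU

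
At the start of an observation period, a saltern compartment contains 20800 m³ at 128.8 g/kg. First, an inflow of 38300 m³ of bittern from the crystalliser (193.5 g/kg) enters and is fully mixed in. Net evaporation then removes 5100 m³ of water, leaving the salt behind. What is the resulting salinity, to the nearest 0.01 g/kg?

After mixing: salt = 20,800×128.8 + 38,300×193.5 = 10,090,090; volume = 59,100 m³
After evaporation: salt unchanged = 10,090,090; volume = 59,100 − 5,100 = 54,000 m³
S = 10,090,090 / 54,000 = 186.8535 g/kg

186.85 g/kg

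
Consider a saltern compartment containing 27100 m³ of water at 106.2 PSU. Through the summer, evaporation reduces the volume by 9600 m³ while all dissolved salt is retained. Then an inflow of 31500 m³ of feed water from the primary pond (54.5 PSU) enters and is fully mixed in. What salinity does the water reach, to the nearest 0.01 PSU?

After evaporation: salt = 27,100×106.2 = 2,878,020; volume = 27,100 − 9,600 = 17,500 m³
After mixing: salt = 2,878,020 + 31,500×54.5 = 4,594,770; volume = 17,500 + 31,500 = 49,000 m³
S = 4,594,770 / 49,000 = 93.7708 PSU

93.77 PSU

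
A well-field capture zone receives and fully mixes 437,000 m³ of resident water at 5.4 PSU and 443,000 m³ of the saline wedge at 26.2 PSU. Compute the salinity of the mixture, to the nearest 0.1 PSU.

15.9 PSU

Weighted by volume,
salt = 437,000×5.4 + 443,000×26.2 = 2,359,800 + 11,606,600 = 13,966,400
volume = 437,000 + 443,000 = 880,000 m³
S = 13,966,400 / 880,000 = 15.871 PSU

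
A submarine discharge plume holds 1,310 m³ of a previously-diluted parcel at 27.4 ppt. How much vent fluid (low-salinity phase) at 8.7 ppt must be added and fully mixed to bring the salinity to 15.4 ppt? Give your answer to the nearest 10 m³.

Salt balance: 1,310×27.4 + V×8.7 = (1,310+V)×15.4
35,894 + 8.7V = 20,174 + 15.4V
15,720 = 6.7V
V = 2,346.27 m³

2350 m³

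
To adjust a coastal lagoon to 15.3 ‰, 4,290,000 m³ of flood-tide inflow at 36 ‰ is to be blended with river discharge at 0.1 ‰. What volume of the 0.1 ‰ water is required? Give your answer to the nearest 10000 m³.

5840000 m³

Salt balance: 4,290,000×36 + V×0.1 = (4,290,000+V)×15.3
154,440,000 + 0.1V = 65,637,000 + 15.3V
88,803,000 = 15.2V
V = 5,842,302.63 m³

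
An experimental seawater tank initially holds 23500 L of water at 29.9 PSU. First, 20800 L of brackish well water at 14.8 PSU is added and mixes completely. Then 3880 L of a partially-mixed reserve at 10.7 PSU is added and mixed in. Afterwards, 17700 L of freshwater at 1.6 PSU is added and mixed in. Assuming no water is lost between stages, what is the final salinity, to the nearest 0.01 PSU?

16.40 PSU

Total salt / total volume:
Initial salt = 23,500×29.9 = 702,650
After stage 1: salt = 702,650 + 20,800×14.8 = 1,010,490; volume = 44,300 L; S = 22.81 PSU
After stage 2: salt = 1,010,490 + 3,880×10.7 = 1,052,006; volume = 48,180 L; S = 21.835 PSU
After stage 3: salt = 1,052,006 + 17,700×1.6 = 1,080,326; volume = 65,880 L
S = 1,080,326 / 65,880 = 16.3984 PSU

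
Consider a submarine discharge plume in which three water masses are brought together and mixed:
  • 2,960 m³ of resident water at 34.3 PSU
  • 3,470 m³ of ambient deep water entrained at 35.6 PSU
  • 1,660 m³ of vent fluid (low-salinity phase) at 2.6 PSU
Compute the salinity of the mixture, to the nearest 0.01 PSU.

Weighted by volume,
salt = 2,960×34.3 + 3,470×35.6 + 1,660×2.6 = 101,528 + 123,532 + 4,316 = 229,376
volume = 2,960 + 3,470 + 1,660 = 8,090 m³
S = 229,376 / 8,090 = 28.353 PSU

28.35 PSU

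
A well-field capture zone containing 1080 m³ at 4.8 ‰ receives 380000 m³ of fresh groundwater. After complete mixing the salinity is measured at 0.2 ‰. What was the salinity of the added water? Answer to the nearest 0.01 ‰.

0.19 ‰

Salt balance: 1,080×4.8 + 380,000×S = 381,080×0.2
5,184 + 380,000·S = 76,216
S = (76,216 − 5,184) / 380,000 = 0.1869 ‰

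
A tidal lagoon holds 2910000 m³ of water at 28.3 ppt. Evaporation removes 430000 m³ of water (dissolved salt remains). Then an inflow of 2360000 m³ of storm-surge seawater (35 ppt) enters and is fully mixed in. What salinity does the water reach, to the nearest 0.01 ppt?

34.08 ppt

After evaporation: salt = 2,910,000×28.3 = 82,353,000; volume = 2,910,000 − 430,000 = 2,480,000 m³
After mixing: salt = 82,353,000 + 2,360,000×35 = 164,953,000; volume = 2,480,000 + 2,360,000 = 4,840,000 m³
S = 164,953,000 / 4,840,000 = 34.0812 ppt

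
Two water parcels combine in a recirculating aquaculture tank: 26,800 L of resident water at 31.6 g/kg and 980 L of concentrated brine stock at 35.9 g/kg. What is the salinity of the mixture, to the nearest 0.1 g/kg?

31.8 g/kg

By conservation of dissolved salt,
salt = 26,800×31.6 + 980×35.9 = 846,880 + 35,182 = 882,062
volume = 26,800 + 980 = 27,780 L
S = 882,062 / 27,780 = 31.752 g/kg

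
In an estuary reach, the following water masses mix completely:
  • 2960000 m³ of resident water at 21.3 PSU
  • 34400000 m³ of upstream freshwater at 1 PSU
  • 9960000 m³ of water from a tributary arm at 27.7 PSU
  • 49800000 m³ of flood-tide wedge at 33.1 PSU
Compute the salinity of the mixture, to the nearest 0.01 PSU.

20.82 PSU

Salt balance:
salt = 2,960,000×21.3 + 34,400,000×1 + 9,960,000×27.7 + 49,800,000×33.1 = 63,048,000 + 34,400,000 + 275,892,000 + 1,648,380,000 = 2,021,720,000
volume = 2,960,000 + 34,400,000 + 9,960,000 + 49,800,000 = 97,120,000 m³
S = 2,021,720,000 / 97,120,000 = 20.8167 PSU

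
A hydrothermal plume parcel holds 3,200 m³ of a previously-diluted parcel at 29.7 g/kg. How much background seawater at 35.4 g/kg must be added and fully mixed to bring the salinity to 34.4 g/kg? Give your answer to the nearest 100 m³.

Salt balance: 3,200×29.7 + V×35.4 = (3,200+V)×34.4
95,040 + 35.4V = 110,080 + 34.4V
15,040 = 1V
V = 15,040 m³

15000 m³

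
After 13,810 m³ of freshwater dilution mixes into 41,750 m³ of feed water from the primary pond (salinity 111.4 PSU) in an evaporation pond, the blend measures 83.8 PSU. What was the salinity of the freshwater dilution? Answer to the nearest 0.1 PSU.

Salt balance: 41,750×111.4 + 13,810×S = 55,560×83.8
4,650,950 + 13,810·S = 4,655,928
S = (4,655,928 − 4,650,950) / 13,810 = 0.3605 PSU

0.4 PSU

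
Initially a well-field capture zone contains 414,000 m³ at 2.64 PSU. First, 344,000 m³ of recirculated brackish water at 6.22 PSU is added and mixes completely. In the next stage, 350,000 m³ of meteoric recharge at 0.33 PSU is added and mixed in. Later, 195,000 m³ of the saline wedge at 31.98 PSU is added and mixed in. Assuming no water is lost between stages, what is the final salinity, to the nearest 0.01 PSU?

7.36 PSU

Weighted by volume,
Initial salt = 414,000×2.64 = 1,092,960
After stage 1: salt = 1,092,960 + 344,000×6.22 = 3,232,640; volume = 758,000 m³; S = 4.265 PSU
After stage 2: salt = 3,232,640 + 350,000×0.33 = 3,348,140; volume = 1,108,000 m³; S = 3.022 PSU
After stage 3: salt = 3,348,140 + 195,000×31.98 = 9,584,240; volume = 1,303,000 m³
S = 9,584,240 / 1,303,000 = 7.3555 PSU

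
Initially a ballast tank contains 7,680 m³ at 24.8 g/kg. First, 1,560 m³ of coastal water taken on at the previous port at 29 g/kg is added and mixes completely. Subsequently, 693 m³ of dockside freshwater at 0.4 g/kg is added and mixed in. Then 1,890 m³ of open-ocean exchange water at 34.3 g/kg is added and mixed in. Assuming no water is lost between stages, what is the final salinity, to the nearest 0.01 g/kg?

25.44 g/kg

By conservation of dissolved salt,
Initial salt = 7,680×24.8 = 190,464
After stage 1: salt = 190,464 + 1,560×29 = 235,704; volume = 9,240 m³; S = 25.509 g/kg
After stage 2: salt = 235,704 + 693×0.4 = 235,981.2; volume = 9,933 m³; S = 23.757 g/kg
After stage 3: salt = 235,981.2 + 1,890×34.3 = 300,808.2; volume = 11,823 m³
S = 300,808.2 / 11,823 = 25.4426 g/kg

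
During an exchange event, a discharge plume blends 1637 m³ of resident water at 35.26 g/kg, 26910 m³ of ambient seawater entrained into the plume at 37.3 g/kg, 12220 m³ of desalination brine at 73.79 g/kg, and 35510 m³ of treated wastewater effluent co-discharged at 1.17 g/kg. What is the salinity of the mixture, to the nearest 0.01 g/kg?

26.28 g/kg

Total salt / total volume:
salt = 1,637×35.26 + 26,910×37.3 + 12,220×73.79 + 35,510×1.17 = 57,720.62 + 1,003,743 + 901,713.8 + 41,546.7 = 2,004,724.12
volume = 1,637 + 26,910 + 12,220 + 35,510 = 76,277 m³
S = 2,004,724.12 / 76,277 = 26.2822 g/kg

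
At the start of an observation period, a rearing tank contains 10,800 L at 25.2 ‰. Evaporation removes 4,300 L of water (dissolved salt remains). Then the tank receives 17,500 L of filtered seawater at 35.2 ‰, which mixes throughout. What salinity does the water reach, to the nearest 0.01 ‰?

After evaporation: salt = 10,800×25.2 = 272,160; volume = 10,800 − 4,300 = 6,500 L
After mixing: salt = 272,160 + 17,500×35.2 = 888,160; volume = 6,500 + 17,500 = 24,000 L
S = 888,160 / 24,000 = 37.0067 ‰

37.01 ‰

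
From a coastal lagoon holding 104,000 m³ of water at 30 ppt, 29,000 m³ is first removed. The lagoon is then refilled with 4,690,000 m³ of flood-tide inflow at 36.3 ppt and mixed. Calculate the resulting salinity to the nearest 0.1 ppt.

Remaining after removal: 75,000 m³ at 30 ppt (salt = 2,250,000)
After addition: salt = 2,250,000 + 4,690,000×36.3 = 172,497,000; volume = 4,765,000 m³
S = 172,497,000 / 4,765,000 = 36.2008 ppt

36.2 ppt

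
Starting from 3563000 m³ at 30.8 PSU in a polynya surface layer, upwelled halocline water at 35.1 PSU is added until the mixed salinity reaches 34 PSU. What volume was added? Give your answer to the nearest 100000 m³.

10400000 m³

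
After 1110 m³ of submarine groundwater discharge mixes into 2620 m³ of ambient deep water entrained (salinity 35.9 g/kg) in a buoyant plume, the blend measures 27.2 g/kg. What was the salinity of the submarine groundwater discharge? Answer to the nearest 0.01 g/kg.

Salt balance: 2,620×35.9 + 1,110×S = 3,730×27.2
94,058 + 1,110·S = 101,456
S = (101,456 − 94,058) / 1,110 = 6.6649 g/kg

6.66 g/kg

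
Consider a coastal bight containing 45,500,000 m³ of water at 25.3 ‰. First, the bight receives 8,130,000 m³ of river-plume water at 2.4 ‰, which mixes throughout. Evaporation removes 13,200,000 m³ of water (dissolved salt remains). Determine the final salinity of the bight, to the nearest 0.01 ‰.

28.96 ‰

After mixing: salt = 45,500,000×25.3 + 8,130,000×2.4 = 1,170,662,000; volume = 53,630,000 m³
After evaporation: salt unchanged = 1,170,662,000; volume = 53,630,000 − 13,200,000 = 40,430,000 m³
S = 1,170,662,000 / 40,430,000 = 28.9553 ‰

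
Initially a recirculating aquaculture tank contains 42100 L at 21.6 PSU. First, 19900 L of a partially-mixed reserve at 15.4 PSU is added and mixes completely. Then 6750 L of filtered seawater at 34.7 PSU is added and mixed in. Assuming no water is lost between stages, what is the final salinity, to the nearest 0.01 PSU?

21.09 PSU

Weighted by volume,
Initial salt = 42,100×21.6 = 909,360
After stage 1: salt = 909,360 + 19,900×15.4 = 1,215,820; volume = 62,000 L; S = 19.61 PSU
After stage 2: salt = 1,215,820 + 6,750×34.7 = 1,450,045; volume = 68,750 L
S = 1,450,045 / 68,750 = 21.0916 PSU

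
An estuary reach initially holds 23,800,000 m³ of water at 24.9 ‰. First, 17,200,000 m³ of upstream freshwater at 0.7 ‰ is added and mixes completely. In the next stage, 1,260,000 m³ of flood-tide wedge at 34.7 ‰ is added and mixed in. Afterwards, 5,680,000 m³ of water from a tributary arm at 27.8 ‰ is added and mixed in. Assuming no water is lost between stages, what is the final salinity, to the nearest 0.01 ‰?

Mass of salt is conserved:
Initial salt = 23,800,000×24.9 = 592,620,000
After stage 1: salt = 592,620,000 + 17,200,000×0.7 = 604,660,000; volume = 41,000,000 m³; S = 14.748 ‰
After stage 2: salt = 604,660,000 + 1,260,000×34.7 = 648,382,000; volume = 42,260,000 m³; S = 15.343 ‰
After stage 3: salt = 648,382,000 + 5,680,000×27.8 = 806,286,000; volume = 47,940,000 m³
S = 806,286,000 / 47,940,000 = 16.8186 ‰

16.82 ‰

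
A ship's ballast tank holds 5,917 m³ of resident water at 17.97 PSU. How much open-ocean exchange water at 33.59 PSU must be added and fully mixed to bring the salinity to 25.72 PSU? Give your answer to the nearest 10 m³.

5830 m³

Salt balance: 5,917×17.97 + V×33.59 = (5,917+V)×25.72
106,328.49 + 33.59V = 152,185.24 + 25.72V
45,856.75 = 7.87V
V = 5,826.78 m³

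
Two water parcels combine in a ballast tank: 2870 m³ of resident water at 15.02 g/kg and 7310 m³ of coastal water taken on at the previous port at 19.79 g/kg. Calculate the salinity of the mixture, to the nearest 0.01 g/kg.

18.45 g/kg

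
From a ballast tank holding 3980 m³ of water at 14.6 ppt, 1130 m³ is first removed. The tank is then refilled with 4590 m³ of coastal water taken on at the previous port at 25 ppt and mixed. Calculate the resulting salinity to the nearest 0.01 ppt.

21.02 ppt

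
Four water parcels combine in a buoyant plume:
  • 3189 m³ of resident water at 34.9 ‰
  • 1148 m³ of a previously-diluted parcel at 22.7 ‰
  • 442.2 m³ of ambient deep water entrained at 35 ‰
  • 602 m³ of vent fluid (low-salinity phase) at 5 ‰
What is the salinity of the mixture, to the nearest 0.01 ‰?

28.96 ‰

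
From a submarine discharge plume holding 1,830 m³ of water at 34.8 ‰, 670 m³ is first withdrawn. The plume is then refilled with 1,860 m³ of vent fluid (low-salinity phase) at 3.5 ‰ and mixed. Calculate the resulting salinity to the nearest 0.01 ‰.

Remaining after removal: 1,160 m³ at 34.8 ‰ (salt = 40,368)
After addition: salt = 40,368 + 1,860×3.5 = 46,878; volume = 3,020 m³
S = 46,878 / 3,020 = 15.5225 ‰

15.52 ‰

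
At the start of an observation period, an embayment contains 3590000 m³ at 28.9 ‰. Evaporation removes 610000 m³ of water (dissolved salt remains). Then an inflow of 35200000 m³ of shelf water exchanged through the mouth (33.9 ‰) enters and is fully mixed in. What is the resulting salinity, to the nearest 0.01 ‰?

33.97 ‰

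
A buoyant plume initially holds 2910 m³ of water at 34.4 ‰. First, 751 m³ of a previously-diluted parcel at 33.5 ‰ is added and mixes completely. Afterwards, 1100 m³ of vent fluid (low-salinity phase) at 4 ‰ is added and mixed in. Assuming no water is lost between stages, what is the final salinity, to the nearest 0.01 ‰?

By conservation of dissolved salt,
Initial salt = 2,910×34.4 = 100,104
After stage 1: salt = 100,104 + 751×33.5 = 125,262.5; volume = 3,661 m³; S = 34.215 ‰
After stage 2: salt = 125,262.5 + 1,100×4 = 129,662.5; volume = 4,761 m³
S = 129,662.5 / 4,761 = 27.2343 ‰

27.23 ‰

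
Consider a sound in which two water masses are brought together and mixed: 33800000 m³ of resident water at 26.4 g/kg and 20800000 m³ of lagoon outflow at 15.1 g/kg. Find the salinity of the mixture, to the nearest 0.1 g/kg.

22.1 g/kg

Conserving salt mass:
salt = 33,800,000×26.4 + 20,800,000×15.1 = 892,320,000 + 314,080,000 = 1,206,400,000
volume = 33,800,000 + 20,800,000 = 54,600,000 m³
S = 1,206,400,000 / 54,600,000 = 22.095 g/kg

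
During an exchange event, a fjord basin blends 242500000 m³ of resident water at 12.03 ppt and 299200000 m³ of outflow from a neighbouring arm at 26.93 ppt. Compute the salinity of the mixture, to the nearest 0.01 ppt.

20.26 ppt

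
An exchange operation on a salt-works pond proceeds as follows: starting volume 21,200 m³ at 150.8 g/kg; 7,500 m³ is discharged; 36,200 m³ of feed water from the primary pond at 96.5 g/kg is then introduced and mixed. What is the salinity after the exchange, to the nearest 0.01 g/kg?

111.41 g/kg

Remaining after removal: 13,700 m³ at 150.8 g/kg (salt = 2,065,960)
After addition: salt = 2,065,960 + 36,200×96.5 = 5,559,260; volume = 49,900 m³
S = 5,559,260 / 49,900 = 111.408 g/kg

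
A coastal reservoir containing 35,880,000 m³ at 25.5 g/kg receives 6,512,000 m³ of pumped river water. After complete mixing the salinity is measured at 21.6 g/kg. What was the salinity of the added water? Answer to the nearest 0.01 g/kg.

0.11 g/kg

Salt balance: 35,880,000×25.5 + 6,512,000×S = 42,392,000×21.6
914,940,000 + 6,512,000·S = 915,667,200
S = (915,667,200 − 914,940,000) / 6,512,000 = 0.1117 g/kg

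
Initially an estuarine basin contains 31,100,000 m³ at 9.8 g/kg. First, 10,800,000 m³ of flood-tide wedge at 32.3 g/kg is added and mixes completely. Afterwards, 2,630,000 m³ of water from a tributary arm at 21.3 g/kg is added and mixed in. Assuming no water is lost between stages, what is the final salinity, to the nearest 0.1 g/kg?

15.9 g/kg

Conserving salt mass:
Initial salt = 31,100,000×9.8 = 304,780,000
After stage 1: salt = 304,780,000 + 10,800,000×32.3 = 653,620,000; volume = 41,900,000 m³; S = 15.6 g/kg
After stage 2: salt = 653,620,000 + 2,630,000×21.3 = 709,639,000; volume = 44,530,000 m³
S = 709,639,000 / 44,530,000 = 15.9362 g/kg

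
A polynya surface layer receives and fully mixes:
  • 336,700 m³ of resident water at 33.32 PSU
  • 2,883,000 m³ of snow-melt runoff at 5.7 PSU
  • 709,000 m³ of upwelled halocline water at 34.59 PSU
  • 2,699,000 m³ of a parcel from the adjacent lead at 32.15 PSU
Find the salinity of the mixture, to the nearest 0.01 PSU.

20.96 PSU

Conserving salt mass:
salt = 336,700×33.32 + 2,883,000×5.7 + 709,000×34.59 + 2,699,000×32.15 = 11,218,844 + 16,433,100 + 24,524,310 + 86,772,850 = 138,949,104
volume = 336,700 + 2,883,000 + 709,000 + 2,699,000 = 6,627,700 m³
S = 138,949,104 / 6,627,700 = 20.9649 PSU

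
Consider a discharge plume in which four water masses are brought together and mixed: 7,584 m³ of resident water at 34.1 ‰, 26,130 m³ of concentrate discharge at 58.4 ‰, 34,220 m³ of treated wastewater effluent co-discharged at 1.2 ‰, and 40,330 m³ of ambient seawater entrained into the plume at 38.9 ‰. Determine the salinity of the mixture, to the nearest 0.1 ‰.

31.4 ‰

Total salt / total volume:
salt = 7,584×34.1 + 26,130×58.4 + 34,220×1.2 + 40,330×38.9 = 258,614.4 + 1,525,992 + 41,064 + 1,568,837 = 3,394,507.4
volume = 7,584 + 26,130 + 34,220 + 40,330 = 108,264 m³
S = 3,394,507.4 / 108,264 = 31.354 ‰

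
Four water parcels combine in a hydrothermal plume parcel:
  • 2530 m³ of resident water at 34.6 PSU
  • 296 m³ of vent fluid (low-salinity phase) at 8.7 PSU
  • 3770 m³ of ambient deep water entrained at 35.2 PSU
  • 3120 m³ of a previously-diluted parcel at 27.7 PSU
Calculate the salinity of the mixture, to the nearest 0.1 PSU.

Total salt / total volume:
salt = 2,530×34.6 + 296×8.7 + 3,770×35.2 + 3,120×27.7 = 87,538 + 2,575.2 + 132,704 + 86,424 = 309,241.2
volume = 2,530 + 296 + 3,770 + 3,120 = 9,716 m³
S = 309,241.2 / 9,716 = 31.828 PSU

31.8 PSU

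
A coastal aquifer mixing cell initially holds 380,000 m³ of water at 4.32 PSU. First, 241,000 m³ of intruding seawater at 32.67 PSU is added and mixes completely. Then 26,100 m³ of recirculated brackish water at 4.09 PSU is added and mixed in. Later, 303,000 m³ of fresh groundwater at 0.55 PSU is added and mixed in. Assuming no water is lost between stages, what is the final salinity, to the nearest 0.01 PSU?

Total salt / total volume:
Initial salt = 380,000×4.32 = 1,641,600
After stage 1: salt = 1,641,600 + 241,000×32.67 = 9,515,070; volume = 621,000 m³; S = 15.322 PSU
After stage 2: salt = 9,515,070 + 26,100×4.09 = 9,621,819; volume = 647,100 m³; S = 14.869 PSU
After stage 3: salt = 9,621,819 + 303,000×0.55 = 9,788,469; volume = 950,100 m³
S = 9,788,469 / 950,100 = 10.3026 PSU

10.30 PSU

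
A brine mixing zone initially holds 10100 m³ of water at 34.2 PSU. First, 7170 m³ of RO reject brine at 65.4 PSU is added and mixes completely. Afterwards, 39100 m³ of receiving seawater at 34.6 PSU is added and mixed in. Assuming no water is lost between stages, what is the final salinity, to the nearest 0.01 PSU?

38.45 PSU

Weighted by volume,
Initial salt = 10,100×34.2 = 345,420
After stage 1: salt = 345,420 + 7,170×65.4 = 814,338; volume = 17,270 m³; S = 47.153 PSU
After stage 2: salt = 814,338 + 39,100×34.6 = 2,167,198; volume = 56,370 m³
S = 2,167,198 / 56,370 = 38.4459 PSU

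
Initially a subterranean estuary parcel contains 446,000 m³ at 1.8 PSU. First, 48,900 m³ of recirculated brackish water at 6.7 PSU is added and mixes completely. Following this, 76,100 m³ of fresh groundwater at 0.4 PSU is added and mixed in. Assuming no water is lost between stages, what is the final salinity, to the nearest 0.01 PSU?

Weighted by volume,
Initial salt = 446,000×1.8 = 802,800
After stage 1: salt = 802,800 + 48,900×6.7 = 1,130,430; volume = 494,900 m³; S = 2.284 PSU
After stage 2: salt = 1,130,430 + 76,100×0.4 = 1,160,870; volume = 571,000 m³
S = 1,160,870 / 571,000 = 2.033 PSU

2.03 PSU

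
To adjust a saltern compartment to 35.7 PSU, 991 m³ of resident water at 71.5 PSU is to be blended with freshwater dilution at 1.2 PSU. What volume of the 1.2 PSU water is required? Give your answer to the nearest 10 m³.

1030 m³

Salt balance: 991×71.5 + V×1.2 = (991+V)×35.7
70,856.5 + 1.2V = 35,378.7 + 35.7V
35,477.8 = 34.5V
V = 1,028.34 m³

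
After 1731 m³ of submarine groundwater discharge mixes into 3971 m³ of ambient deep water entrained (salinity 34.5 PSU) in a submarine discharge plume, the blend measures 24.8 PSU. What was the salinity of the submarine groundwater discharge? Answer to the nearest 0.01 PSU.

2.55 PSU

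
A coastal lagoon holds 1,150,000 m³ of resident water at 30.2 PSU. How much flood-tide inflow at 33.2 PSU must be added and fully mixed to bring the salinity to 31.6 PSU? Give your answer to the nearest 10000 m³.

Salt balance: 1,150,000×30.2 + V×33.2 = (1,150,000+V)×31.6
34,730,000 + 33.2V = 36,340,000 + 31.6V
1,610,000 = 1.6V
V = 1,006,250 m³

1010000 m³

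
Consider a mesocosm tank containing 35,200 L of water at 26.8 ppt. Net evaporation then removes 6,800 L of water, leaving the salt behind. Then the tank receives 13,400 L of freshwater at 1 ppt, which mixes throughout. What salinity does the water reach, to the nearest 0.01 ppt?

22.89 ppt

After evaporation: salt = 35,200×26.8 = 943,360; volume = 35,200 − 6,800 = 28,400 L
After mixing: salt = 943,360 + 13,400×1 = 956,760; volume = 28,400 + 13,400 = 41,800 L
S = 956,760 / 41,800 = 22.889 ppt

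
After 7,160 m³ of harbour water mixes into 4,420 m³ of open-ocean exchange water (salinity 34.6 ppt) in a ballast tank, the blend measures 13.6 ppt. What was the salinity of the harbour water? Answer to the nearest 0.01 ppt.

0.64 ppt

Salt balance: 4,420×34.6 + 7,160×S = 11,580×13.6
152,932 + 7,160·S = 157,488
S = (157,488 − 152,932) / 7,160 = 0.6363 ppt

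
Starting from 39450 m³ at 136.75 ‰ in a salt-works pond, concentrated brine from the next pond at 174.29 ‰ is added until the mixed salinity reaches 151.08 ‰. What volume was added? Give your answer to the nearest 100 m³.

Salt balance: 39,450×136.75 + V×174.29 = (39,450+V)×151.08
5,394,787.5 + 174.29V = 5,960,106 + 151.08V
565,318.5 = 23.21V
V = 24,356.68 m³

24400 m³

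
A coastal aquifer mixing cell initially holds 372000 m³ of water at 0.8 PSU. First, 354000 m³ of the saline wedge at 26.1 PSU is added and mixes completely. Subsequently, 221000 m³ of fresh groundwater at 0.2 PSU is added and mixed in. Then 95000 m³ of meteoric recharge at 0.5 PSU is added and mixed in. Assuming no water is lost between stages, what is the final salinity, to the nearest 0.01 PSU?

9.24 PSU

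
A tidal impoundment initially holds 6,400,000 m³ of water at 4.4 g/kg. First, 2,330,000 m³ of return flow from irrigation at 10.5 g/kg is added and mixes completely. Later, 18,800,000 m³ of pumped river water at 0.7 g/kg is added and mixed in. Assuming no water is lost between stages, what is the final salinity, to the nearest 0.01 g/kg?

2.39 g/kg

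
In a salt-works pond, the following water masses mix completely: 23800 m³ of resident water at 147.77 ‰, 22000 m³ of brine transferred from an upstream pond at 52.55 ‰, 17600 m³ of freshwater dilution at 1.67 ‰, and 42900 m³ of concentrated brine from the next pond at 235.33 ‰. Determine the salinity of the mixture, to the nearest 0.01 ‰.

Weighted by volume,
salt = 23,800×147.77 + 22,000×52.55 + 17,600×1.67 + 42,900×235.33 = 3,516,926 + 1,156,100 + 29,392 + 10,095,657 = 14,798,075
volume = 23,800 + 22,000 + 17,600 + 42,900 = 106,300 m³
S = 14,798,075 / 106,300 = 139.2105 ‰

139.21 ‰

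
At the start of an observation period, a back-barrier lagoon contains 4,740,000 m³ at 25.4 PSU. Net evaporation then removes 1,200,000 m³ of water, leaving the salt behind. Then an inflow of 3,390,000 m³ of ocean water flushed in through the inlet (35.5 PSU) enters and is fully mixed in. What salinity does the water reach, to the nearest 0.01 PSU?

34.74 PSU

After evaporation: salt = 4,740,000×25.4 = 120,396,000; volume = 4,740,000 − 1,200,000 = 3,540,000 m³
After mixing: salt = 120,396,000 + 3,390,000×35.5 = 240,741,000; volume = 3,540,000 + 3,390,000 = 6,930,000 m³
S = 240,741,000 / 6,930,000 = 34.739 PSU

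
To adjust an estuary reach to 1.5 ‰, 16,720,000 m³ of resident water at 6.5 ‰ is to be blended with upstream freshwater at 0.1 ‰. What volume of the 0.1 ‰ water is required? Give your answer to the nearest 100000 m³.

Salt balance: 16,720,000×6.5 + V×0.1 = (16,720,000+V)×1.5
108,680,000 + 0.1V = 25,080,000 + 1.5V
83,600,000 = 1.4V
V = 59,714,285.71 m³

59700000 m³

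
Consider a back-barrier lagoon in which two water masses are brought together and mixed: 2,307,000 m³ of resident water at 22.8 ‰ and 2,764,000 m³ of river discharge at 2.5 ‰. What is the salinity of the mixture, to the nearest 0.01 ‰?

11.74 ‰

By conservation of dissolved salt,
salt = 2,307,000×22.8 + 2,764,000×2.5 = 52,599,600 + 6,910,000 = 59,509,600
volume = 2,307,000 + 2,764,000 = 5,071,000 m³
S = 59,509,600 / 5,071,000 = 11.7353 ‰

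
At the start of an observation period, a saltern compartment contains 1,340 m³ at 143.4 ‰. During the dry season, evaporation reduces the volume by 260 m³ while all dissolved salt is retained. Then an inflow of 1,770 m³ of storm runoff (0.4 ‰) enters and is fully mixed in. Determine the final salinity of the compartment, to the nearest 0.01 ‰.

67.67 ‰

After evaporation: salt = 1,340×143.4 = 192,156; volume = 1,340 − 260 = 1,080 m³
After mixing: salt = 192,156 + 1,770×0.4 = 192,864; volume = 1,080 + 1,770 = 2,850 m³
S = 192,864 / 2,850 = 67.6716 ‰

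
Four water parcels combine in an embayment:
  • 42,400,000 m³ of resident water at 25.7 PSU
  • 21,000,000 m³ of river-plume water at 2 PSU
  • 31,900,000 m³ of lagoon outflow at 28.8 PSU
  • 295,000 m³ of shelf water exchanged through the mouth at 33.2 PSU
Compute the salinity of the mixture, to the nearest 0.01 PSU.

Salt balance:
salt = 42,400,000×25.7 + 21,000,000×2 + 31,900,000×28.8 + 295,000×33.2 = 1,089,680,000 + 42,000,000 + 918,720,000 + 9,794,000 = 2,060,194,000
volume = 42,400,000 + 21,000,000 + 31,900,000 + 295,000 = 95,595,000 m³
S = 2,060,194,000 / 95,595,000 = 21.5513 PSU

21.55 PSU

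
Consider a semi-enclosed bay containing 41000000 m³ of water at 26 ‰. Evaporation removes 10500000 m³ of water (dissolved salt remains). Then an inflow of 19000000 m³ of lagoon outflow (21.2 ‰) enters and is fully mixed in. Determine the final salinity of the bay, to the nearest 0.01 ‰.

After evaporation: salt = 41,000,000×26 = 1,066,000,000; volume = 41,000,000 − 10,500,000 = 30,500,000 m³
After mixing: salt = 1,066,000,000 + 19,000,000×21.2 = 1,468,800,000; volume = 30,500,000 + 19,000,000 = 49,500,000 m³
S = 1,468,800,000 / 49,500,000 = 29.6727 ‰

29.67 ‰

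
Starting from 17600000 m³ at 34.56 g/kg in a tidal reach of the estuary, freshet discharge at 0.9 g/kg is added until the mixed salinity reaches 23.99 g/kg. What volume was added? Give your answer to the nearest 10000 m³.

Salt balance: 17,600,000×34.56 + V×0.9 = (17,600,000+V)×23.99
608,256,000 + 0.9V = 422,224,000 + 23.99V
186,032,000 = 23.09V
V = 8,056,821.13 m³

8060000 m³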